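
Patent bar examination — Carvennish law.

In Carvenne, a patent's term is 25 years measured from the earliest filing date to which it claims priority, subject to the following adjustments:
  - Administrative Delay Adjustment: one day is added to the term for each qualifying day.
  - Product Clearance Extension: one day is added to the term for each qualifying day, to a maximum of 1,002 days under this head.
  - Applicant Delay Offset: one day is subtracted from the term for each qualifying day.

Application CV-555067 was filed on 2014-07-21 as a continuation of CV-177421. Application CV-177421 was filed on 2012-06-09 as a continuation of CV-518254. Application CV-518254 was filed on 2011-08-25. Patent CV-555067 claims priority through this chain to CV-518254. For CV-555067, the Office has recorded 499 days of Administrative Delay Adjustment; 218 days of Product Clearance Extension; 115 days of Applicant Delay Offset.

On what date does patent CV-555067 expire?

2038-04-19

Earliest priority filing: 25 August 2011.
Base term: 25 August 2011 + 25 years → 25 August 2036.
Administrative Delay Adjustment: +499 days → 6 January 2038.
Product Clearance Extension: 218 days (within the 1002-day cap) → +218 days → 12 August 2038.
Applicant Delay Offset: −115 days → 19 April 2038.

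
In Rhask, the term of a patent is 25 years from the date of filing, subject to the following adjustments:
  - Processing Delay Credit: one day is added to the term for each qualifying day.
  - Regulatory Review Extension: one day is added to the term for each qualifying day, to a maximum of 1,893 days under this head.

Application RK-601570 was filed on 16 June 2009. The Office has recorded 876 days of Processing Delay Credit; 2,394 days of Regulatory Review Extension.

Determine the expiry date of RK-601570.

January 14, 2042

Base term: filing date + 25 years → 16 June 2034.
Processing Delay Credit: +876 days → 8 November 2036.
Regulatory Review Extension: 2394 days claimed exceeds the 1893-day cap, so +1893 days → 14 January 2042.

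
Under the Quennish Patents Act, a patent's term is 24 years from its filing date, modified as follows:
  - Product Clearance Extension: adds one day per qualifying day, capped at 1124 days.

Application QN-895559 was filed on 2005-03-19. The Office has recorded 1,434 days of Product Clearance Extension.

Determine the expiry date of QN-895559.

April 16, 2032

Base term: filing date + 24 years → 19 March 2029.
Product Clearance Extension: 1434 days claimed exceeds the 1124-day cap, so +1124 days → 16 April 2032.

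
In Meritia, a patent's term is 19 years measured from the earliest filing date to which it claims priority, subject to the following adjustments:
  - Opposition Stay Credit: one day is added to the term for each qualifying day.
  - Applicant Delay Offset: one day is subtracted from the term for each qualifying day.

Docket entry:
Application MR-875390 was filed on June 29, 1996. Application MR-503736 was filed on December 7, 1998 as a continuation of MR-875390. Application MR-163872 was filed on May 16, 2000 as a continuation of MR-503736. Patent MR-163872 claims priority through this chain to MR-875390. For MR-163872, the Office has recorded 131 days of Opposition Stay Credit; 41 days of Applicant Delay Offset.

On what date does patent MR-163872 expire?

Earliest priority filing: 29 June 1996.
Base term: 29 June 1996 + 19 years → 29 June 2015.
Opposition Stay Credit: +131 days → 7 November 2015.
Applicant Delay Offset: −41 days → 27 September 2015.

2015-09-27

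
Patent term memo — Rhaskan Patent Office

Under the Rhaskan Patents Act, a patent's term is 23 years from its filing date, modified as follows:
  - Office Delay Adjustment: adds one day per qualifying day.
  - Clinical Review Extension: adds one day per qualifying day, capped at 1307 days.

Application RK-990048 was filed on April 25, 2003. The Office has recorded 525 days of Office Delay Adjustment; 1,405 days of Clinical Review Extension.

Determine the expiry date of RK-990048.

Base term: filing date + 23 years → 25 April 2026.
Office Delay Adjustment: +525 days → 2 October 2027.
Clinical Review Extension: 1405 days claimed exceeds the 1307-day cap, so +1307 days → 1 May 2031.

2031-05-01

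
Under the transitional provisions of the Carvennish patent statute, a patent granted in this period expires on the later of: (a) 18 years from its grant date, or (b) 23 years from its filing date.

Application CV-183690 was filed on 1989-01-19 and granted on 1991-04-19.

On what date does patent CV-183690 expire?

(a) grant + 18 years → 19 April 2009.
(b) filing + 23 years → 19 January 2012.
Later of the two: 19 January 2012.

January 19, 2012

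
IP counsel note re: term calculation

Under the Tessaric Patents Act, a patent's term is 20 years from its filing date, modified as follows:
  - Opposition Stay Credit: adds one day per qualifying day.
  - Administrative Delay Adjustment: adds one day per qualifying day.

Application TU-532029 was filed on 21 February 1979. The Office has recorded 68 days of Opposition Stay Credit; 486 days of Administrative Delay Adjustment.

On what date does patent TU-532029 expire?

Base term: filing date + 20 years → 21 February 1999.
Opposition Stay Credit: +68 days → 30 April 1999.
Administrative Delay Adjustment: +486 days → 28 August 2000.

August 28, 2000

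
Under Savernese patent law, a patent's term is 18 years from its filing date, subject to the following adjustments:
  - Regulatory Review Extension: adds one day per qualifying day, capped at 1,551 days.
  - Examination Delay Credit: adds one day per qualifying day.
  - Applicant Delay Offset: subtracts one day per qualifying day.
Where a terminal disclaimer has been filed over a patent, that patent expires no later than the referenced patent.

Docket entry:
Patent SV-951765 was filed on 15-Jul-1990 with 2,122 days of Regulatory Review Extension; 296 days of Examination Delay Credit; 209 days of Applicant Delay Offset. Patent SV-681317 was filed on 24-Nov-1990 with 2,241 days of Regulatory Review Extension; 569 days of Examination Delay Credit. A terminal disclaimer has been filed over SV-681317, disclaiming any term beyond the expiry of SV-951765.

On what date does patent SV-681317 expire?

Natural term of SV-681317:
  Base: filing + 18 years → 24 November 2008.
  Regulatory Review Extension: 2241 days claimed exceeds the 1551-day cap, so +1551 days → 22 February 2013.
  Examination Delay Credit: +569 days → 14 September 2014.
Expiry of referenced patent SV-951765:
  Base: filing + 18 years → 15 July 2008.
  Regulatory Review Extension: 2122 days claimed exceeds the 1551-day cap, so +1551 days → 13 October 2012.
  Examination Delay Credit: +296 days → 5 August 2013.
  Applicant Delay Offset: −209 days → 8 January 2013.
Terminal disclaimer: SV-681317 expires on the earlier of 14 September 2014 and 8 January 2013.

January 8, 2013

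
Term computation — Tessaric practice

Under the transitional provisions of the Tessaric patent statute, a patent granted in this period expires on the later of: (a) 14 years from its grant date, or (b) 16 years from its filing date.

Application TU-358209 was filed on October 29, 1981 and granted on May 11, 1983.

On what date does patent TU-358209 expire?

October 29, 1997

(a) grant + 14 years → 11 May 1997.
(b) filing + 16 years → 29 October 1997.
Later of the two: 29 October 1997.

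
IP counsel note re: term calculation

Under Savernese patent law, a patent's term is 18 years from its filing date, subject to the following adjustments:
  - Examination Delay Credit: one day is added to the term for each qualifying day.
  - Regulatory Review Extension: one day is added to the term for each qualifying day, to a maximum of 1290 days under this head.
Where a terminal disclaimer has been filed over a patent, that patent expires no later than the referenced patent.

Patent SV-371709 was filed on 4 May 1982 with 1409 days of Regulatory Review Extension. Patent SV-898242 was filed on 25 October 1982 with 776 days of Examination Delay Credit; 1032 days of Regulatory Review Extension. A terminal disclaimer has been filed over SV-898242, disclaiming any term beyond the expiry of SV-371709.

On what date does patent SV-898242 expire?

Natural term of SV-898242:
  Base: filing + 18 years → 25 October 2000.
  Examination Delay Credit: +776 days → 10 December 2002.
  Regulatory Review Extension: 1032 days (within the 1290-day cap) → +1032 days → 7 October 2005.
Expiry of referenced patent SV-371709:
  Base: filing + 18 years → 4 May 2000.
  Regulatory Review Extension: 1409 days claimed exceeds the 1290-day cap, so +1290 days → 15 November 2003.
Terminal disclaimer: SV-898242 expires on the earlier of 7 October 2005 and 15 November 2003.

2003-11-15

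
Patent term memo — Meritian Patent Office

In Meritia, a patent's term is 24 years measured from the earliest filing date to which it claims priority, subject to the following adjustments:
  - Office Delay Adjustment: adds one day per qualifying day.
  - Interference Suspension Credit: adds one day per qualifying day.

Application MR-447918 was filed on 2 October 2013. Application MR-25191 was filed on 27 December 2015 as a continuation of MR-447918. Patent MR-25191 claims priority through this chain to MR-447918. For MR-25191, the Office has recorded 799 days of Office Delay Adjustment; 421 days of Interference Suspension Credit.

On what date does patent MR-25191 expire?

2041-02-03

Earliest priority filing: 2 October 2013.
Base term: 2 October 2013 + 24 years → 2 October 2037.
Office Delay Adjustment: +799 days → 10 December 2039.
Interference Suspension Credit: +421 days → 3 February 2041.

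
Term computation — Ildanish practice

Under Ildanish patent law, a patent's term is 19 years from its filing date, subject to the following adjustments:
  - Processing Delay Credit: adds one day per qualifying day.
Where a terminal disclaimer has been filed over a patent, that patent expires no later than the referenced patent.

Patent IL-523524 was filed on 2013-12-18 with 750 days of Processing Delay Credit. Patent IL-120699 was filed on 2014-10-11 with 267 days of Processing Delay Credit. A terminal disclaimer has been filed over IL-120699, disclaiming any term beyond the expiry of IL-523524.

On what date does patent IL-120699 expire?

July 5, 2034

Natural term of IL-120699:
  Base: filing + 19 years → 11 October 2033.
  Processing Delay Credit: +267 days → 5 July 2034.
Expiry of referenced patent IL-523524:
  Base: filing + 19 years → 18 December 2032.
  Processing Delay Credit: +750 days → 7 January 2035.
Terminal disclaimer: IL-120699 expires on the earlier of 5 July 2034 and 7 January 2035.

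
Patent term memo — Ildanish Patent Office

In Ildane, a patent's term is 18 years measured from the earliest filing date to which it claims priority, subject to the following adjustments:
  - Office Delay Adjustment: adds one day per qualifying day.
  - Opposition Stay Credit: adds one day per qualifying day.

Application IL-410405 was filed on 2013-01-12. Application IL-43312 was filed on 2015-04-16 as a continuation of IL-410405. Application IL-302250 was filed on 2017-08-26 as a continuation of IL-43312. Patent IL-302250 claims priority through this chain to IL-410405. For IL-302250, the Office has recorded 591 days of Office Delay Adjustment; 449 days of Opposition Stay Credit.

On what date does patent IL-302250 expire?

November 17, 2033

Earliest priority filing: 12 January 2013.
Base term: 12 January 2013 + 18 years → 12 January 2031.
Office Delay Adjustment: +591 days → 25 August 2032.
Opposition Stay Credit: +449 days → 17 November 2033.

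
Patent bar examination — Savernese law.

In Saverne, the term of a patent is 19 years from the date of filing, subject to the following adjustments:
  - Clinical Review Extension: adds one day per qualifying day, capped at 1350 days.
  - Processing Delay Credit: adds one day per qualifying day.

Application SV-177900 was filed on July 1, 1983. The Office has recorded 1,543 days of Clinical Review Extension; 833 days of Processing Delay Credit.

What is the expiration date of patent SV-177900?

Base term: filing date + 19 years → 1 July 2002.
Clinical Review Extension: 1543 days claimed exceeds the 1350-day cap, so +1350 days → 12 March 2006.
Processing Delay Credit: +833 days → 22 June 2008.

2008-06-22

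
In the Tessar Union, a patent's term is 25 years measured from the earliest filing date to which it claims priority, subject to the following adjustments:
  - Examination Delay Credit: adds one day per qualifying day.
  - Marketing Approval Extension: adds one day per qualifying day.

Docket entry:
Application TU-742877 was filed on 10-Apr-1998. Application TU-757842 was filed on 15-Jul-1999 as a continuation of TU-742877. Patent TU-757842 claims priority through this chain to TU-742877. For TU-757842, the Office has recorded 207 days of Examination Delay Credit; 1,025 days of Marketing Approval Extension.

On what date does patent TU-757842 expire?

Earliest priority filing: 10 April 1998.
Base term: 10 April 1998 + 25 years → 10 April 2023.
Examination Delay Credit: +207 days → 3 November 2023.
Marketing Approval Extension: +1025 days → 24 August 2026.

2026-08-24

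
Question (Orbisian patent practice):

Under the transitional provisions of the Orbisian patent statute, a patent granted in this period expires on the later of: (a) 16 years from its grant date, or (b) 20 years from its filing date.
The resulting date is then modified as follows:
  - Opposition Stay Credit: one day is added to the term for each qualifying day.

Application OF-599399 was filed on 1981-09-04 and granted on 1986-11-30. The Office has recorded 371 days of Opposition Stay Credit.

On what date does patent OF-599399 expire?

December 6, 2003

(a) grant + 16 years → 30 November 2002.
(b) filing + 20 years → 4 September 2001.
Later of the two: 30 November 2002.
Opposition Stay Credit: +371 days → 6 December 2003.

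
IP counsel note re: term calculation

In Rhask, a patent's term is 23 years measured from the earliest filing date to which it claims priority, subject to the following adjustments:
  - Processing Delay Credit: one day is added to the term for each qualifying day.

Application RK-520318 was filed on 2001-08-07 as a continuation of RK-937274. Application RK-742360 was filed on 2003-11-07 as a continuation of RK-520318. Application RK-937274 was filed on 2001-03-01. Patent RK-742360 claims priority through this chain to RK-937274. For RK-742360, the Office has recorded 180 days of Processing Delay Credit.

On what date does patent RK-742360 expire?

Earliest priority filing: 1 March 2001.
Base term: 1 March 2001 + 23 years → 1 March 2024.
Processing Delay Credit: +180 days → 28 August 2024.

August 28, 2024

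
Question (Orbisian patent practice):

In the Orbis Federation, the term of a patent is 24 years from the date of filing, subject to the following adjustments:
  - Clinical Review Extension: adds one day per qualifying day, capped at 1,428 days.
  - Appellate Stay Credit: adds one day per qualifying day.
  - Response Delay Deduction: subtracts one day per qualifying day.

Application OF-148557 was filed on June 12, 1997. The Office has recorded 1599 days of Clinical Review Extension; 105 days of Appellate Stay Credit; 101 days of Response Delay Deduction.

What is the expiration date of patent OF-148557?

Base term: filing date + 24 years → 12 June 2021.
Clinical Review Extension: 1599 days claimed exceeds the 1428-day cap, so +1428 days → 10 May 2025.
Appellate Stay Credit: +105 days → 23 August 2025.
Response Delay Deduction: −101 days → 14 May 2025.

May 14, 2025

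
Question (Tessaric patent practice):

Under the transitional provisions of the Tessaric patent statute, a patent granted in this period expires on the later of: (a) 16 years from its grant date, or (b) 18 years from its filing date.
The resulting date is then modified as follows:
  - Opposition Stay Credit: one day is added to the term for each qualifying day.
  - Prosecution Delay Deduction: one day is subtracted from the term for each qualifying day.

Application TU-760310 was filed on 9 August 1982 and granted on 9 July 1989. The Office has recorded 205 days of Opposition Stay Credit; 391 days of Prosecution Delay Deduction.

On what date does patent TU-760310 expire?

(a) grant + 16 years → 9 July 2005.
(b) filing + 18 years → 9 August 2000.
Later of the two: 9 July 2005.
Opposition Stay Credit: +205 days → 30 January 2006.
Prosecution Delay Deduction: −391 days → 4 January 2005.

January 4, 2005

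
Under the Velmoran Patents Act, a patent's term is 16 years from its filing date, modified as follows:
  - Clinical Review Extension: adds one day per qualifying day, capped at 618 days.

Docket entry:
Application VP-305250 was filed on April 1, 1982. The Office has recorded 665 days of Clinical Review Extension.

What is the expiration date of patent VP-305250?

Base term: filing date + 16 years → 1 April 1998.
Clinical Review Extension: 665 days claimed exceeds the 618-day cap, so +618 days → 10 December 1999.

December 10, 1999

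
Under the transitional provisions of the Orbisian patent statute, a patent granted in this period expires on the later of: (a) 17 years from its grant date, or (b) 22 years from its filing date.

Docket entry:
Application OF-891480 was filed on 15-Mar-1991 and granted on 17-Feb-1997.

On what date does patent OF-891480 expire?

(a) grant + 17 years → 17 February 2014.
(b) filing + 22 years → 15 March 2013.
Later of the two: 17 February 2014.

February 17, 2014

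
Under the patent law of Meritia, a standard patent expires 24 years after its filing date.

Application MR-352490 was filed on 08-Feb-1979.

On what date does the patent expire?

February 8, 2003

Filing date + 24 years → 8 February 2003.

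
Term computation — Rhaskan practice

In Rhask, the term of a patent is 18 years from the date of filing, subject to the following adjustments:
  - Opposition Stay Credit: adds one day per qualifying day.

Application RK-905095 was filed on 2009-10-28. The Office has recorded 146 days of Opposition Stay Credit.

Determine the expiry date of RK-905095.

March 22, 2028

Base term: filing date + 18 years → 28 October 2027.
Opposition Stay Credit: +146 days → 22 March 2028.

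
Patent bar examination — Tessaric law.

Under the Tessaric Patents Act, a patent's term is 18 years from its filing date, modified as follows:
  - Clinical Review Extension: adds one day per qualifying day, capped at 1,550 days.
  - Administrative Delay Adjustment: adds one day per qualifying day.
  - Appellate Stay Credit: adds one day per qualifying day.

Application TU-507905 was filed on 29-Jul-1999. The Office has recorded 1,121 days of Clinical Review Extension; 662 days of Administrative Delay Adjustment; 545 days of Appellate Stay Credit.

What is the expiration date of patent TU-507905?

Base term: filing date + 18 years → 29 July 2017.
Clinical Review Extension: 1121 days (within the 1550-day cap) → +1121 days → 23 August 2020.
Administrative Delay Adjustment: +662 days → 16 June 2022.
Appellate Stay Credit: +545 days → 13 December 2023.

2023-12-13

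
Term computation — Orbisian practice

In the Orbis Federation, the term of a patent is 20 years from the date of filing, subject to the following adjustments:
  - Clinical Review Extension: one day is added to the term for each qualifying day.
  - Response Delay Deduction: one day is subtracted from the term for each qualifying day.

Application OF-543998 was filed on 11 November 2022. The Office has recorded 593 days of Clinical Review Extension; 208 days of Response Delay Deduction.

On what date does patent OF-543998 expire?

Base term: filing date + 20 years → 11 November 2042.
Clinical Review Extension: +593 days → 26 June 2044.
Response Delay Deduction: −208 days → 1 December 2043.

2043-12-01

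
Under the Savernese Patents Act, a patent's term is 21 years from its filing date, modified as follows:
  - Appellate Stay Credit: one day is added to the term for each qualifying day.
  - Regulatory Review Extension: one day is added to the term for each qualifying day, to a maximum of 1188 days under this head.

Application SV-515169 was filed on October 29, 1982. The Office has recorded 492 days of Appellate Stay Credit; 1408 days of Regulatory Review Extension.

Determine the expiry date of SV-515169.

June 4, 2008

Base term: filing date + 21 years → 29 October 2003.
Appellate Stay Credit: +492 days → 4 March 2005.
Regulatory Review Extension: 1408 days claimed exceeds the 1188-day cap, so +1188 days → 4 June 2008.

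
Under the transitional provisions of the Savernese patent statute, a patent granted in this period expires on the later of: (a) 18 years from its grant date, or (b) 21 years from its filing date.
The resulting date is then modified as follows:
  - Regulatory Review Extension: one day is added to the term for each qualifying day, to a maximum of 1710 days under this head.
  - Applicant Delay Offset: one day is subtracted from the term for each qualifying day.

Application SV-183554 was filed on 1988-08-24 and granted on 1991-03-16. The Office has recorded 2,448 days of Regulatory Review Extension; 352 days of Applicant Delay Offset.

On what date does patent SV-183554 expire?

(a) grant + 18 years → 16 March 2009.
(b) filing + 21 years → 24 August 2009.
Later of the two: 24 August 2009.
Regulatory Review Extension: 2448 days claimed exceeds the 1710-day cap, so +1710 days → 30 April 2014.
Applicant Delay Offset: −352 days → 13 May 2013.

May 13, 2013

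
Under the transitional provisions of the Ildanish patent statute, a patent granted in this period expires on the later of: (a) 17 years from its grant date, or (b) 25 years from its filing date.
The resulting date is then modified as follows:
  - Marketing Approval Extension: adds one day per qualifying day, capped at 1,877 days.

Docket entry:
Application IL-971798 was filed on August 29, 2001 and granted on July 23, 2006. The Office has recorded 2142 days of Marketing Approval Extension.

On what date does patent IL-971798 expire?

October 19, 2031

(a) grant + 17 years → 23 July 2023.
(b) filing + 25 years → 29 August 2026.
Later of the two: 29 August 2026.
Marketing Approval Extension: 2142 days claimed exceeds the 1877-day cap, so +1877 days → 19 October 2031.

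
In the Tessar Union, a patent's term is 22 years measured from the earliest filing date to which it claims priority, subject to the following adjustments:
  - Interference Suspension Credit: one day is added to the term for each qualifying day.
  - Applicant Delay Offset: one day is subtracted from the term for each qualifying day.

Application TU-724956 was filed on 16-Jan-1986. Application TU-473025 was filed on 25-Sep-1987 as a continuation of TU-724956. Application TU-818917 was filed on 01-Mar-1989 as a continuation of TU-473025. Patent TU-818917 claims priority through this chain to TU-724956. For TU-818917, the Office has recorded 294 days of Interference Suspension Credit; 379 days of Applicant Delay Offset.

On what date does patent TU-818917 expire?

October 23, 2007

Earliest priority filing: 16 January 1986.
Base term: 16 January 1986 + 22 years → 16 January 2008.
Interference Suspension Credit: +294 days → 5 November 2008.
Applicant Delay Offset: −379 days → 23 October 2007.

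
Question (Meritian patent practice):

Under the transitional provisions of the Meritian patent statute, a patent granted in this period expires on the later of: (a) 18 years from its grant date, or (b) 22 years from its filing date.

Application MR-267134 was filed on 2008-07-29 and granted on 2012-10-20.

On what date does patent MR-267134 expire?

(a) grant + 18 years → 20 October 2030.
(b) filing + 22 years → 29 July 2030.
Later of the two: 20 October 2030.

2030-10-20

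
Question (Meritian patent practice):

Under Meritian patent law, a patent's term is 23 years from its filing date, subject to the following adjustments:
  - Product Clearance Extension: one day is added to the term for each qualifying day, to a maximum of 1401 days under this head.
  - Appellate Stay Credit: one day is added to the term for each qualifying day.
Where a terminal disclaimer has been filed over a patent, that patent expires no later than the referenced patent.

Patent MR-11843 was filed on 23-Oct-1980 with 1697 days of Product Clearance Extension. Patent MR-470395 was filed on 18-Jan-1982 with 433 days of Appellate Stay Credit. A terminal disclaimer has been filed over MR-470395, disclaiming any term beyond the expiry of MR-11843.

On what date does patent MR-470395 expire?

March 27, 2006

Natural term of MR-470395:
  Base: filing + 23 years → 18 January 2005.
  Appellate Stay Credit: +433 days → 27 March 2006.
Expiry of referenced patent MR-11843:
  Base: filing + 23 years → 23 October 2003.
  Product Clearance Extension: 1697 days claimed exceeds the 1401-day cap, so +1401 days → 24 August 2007.
Terminal disclaimer: MR-470395 expires on the earlier of 27 March 2006 and 24 August 2007.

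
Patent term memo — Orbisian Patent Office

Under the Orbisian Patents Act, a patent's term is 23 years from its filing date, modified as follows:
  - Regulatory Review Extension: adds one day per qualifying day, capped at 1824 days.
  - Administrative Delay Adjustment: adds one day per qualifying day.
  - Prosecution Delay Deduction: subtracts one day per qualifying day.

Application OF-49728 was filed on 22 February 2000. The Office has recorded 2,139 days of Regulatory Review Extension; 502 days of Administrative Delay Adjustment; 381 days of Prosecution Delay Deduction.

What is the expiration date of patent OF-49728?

Base term: filing date + 23 years → 22 February 2023.
Regulatory Review Extension: 2139 days claimed exceeds the 1824-day cap, so +1824 days → 20 February 2028.
Administrative Delay Adjustment: +502 days → 6 July 2029.
Prosecution Delay Deduction: −381 days → 20 June 2028.

2028-06-20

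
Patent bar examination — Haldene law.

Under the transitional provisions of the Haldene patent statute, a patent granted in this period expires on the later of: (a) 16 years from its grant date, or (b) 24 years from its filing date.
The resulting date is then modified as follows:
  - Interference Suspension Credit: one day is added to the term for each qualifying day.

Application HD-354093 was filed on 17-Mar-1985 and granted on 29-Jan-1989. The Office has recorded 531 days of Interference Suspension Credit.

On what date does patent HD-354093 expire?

August 30, 2010

(a) grant + 16 years → 29 January 2005.
(b) filing + 24 years → 17 March 2009.
Later of the two: 17 March 2009.
Interference Suspension Credit: +531 days → 30 August 2010.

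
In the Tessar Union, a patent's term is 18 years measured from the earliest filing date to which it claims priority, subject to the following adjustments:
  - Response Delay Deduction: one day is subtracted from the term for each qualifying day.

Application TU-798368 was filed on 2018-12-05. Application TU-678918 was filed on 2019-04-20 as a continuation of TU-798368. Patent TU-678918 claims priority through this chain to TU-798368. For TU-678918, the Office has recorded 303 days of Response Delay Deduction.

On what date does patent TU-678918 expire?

February 6, 2036

Earliest priority filing: 5 December 2018.
Base term: 5 December 2018 + 18 years → 5 December 2036.
Response Delay Deduction: −303 days → 6 February 2036.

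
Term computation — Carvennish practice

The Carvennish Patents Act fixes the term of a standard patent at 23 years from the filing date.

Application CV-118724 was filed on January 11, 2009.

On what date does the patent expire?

January 11, 2032

Filing date + 23 years → 11 January 2032.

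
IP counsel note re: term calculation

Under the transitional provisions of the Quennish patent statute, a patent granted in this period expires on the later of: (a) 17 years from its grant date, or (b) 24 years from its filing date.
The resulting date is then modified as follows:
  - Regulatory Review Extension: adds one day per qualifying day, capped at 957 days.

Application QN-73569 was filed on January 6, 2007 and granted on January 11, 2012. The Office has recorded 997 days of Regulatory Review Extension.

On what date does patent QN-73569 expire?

(a) grant + 17 years → 11 January 2029.
(b) filing + 24 years → 6 January 2031.
Later of the two: 6 January 2031.
Regulatory Review Extension: 997 days claimed exceeds the 957-day cap, so +957 days → 20 August 2033.

August 20, 2033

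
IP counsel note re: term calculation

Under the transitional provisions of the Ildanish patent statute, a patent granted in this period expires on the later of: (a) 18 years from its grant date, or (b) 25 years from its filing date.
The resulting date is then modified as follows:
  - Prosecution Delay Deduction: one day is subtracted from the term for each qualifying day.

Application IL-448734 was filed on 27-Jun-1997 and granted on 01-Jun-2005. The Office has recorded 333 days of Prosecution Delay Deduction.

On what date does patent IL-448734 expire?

July 3, 2022

(a) grant + 18 years → 1 June 2023.
(b) filing + 25 years → 27 June 2022.
Later of the two: 1 June 2023.
Prosecution Delay Deduction: −333 days → 3 July 2022.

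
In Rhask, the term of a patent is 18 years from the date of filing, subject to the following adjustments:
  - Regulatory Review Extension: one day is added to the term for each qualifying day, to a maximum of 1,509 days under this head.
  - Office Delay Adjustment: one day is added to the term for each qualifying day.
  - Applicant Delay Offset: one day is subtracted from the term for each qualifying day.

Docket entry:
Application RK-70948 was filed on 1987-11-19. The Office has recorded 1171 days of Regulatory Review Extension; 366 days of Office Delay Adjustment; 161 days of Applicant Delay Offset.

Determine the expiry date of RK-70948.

August 26, 2009

Base term: filing date + 18 years → 19 November 2005.
Regulatory Review Extension: 1171 days (within the 1509-day cap) → +1171 days → 2 February 2009.
Office Delay Adjustment: +366 days → 3 February 2010.
Applicant Delay Offset: −161 days → 26 August 2009.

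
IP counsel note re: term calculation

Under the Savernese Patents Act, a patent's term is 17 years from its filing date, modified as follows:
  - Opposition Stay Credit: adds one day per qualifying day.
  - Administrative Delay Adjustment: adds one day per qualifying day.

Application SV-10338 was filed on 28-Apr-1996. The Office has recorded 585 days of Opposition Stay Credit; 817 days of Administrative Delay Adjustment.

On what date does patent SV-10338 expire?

February 28, 2017

Base term: filing date + 17 years → 28 April 2013.
Opposition Stay Credit: +585 days → 4 December 2014.
Administrative Delay Adjustment: +817 days → 28 February 2017.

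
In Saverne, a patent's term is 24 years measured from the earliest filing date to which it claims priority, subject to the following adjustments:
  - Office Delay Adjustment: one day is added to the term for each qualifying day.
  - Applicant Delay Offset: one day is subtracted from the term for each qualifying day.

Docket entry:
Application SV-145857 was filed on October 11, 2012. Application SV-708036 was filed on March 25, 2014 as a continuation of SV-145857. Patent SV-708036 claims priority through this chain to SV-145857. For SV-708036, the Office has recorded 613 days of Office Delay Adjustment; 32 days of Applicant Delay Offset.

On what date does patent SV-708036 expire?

May 15, 2038

Earliest priority filing: 11 October 2012.
Base term: 11 October 2012 + 24 years → 11 October 2036.
Office Delay Adjustment: +613 days → 16 June 2038.
Applicant Delay Offset: −32 days → 15 May 2038.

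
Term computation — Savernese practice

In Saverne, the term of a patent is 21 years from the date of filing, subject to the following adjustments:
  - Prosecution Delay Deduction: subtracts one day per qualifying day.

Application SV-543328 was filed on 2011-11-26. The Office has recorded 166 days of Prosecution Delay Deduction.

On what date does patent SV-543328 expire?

Base term: filing date + 21 years → 26 November 2032.
Prosecution Delay Deduction: −166 days → 13 June 2032.

June 13, 2032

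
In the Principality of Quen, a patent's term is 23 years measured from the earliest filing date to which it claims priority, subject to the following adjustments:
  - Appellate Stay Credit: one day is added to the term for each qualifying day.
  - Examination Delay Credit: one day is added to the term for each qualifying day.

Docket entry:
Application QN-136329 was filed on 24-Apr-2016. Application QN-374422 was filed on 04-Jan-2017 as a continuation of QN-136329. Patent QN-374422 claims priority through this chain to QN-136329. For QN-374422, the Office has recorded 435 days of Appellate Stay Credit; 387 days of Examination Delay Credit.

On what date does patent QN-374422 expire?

July 24, 2041

Earliest priority filing: 24 April 2016.
Base term: 24 April 2016 + 23 years → 24 April 2039.
Appellate Stay Credit: +435 days → 2 July 2040.
Examination Delay Credit: +387 days → 24 July 2041.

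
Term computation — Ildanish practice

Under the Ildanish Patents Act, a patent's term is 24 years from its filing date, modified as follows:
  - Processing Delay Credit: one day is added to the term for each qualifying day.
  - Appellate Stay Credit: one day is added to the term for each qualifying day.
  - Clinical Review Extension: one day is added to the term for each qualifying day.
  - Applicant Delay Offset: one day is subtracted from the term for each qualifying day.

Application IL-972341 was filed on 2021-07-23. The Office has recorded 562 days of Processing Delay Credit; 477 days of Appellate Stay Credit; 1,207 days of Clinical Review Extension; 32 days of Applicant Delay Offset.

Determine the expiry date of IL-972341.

Base term: filing date + 24 years → 23 July 2045.
Processing Delay Credit: +562 days → 5 February 2047.
Appellate Stay Credit: +477 days → 27 May 2048.
Clinical Review Extension: +1207 days → 16 September 2051.
Applicant Delay Offset: −32 days → 15 August 2051.

August 15, 2051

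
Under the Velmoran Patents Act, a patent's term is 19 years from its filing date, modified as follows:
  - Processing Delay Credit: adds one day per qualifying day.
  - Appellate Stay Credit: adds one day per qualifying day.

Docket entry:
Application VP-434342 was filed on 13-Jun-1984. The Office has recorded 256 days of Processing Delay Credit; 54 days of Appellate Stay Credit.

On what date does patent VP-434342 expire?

Base term: filing date + 19 years → 13 June 2003.
Processing Delay Credit: +256 days → 24 February 2004.
Appellate Stay Credit: +54 days → 18 April 2004.

April 18, 2004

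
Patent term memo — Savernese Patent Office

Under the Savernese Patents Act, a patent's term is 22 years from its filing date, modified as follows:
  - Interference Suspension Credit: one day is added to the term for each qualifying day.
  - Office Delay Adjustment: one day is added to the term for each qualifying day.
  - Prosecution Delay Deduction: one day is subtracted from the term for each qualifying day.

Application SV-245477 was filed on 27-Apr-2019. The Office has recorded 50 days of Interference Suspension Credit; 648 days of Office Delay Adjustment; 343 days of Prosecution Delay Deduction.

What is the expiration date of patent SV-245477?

2042-04-17

Base term: filing date + 22 years → 27 April 2041.
Interference Suspension Credit: +50 days → 16 June 2041.
Office Delay Adjustment: +648 days → 26 March 2043.
Prosecution Delay Deduction: −343 days → 17 April 2042.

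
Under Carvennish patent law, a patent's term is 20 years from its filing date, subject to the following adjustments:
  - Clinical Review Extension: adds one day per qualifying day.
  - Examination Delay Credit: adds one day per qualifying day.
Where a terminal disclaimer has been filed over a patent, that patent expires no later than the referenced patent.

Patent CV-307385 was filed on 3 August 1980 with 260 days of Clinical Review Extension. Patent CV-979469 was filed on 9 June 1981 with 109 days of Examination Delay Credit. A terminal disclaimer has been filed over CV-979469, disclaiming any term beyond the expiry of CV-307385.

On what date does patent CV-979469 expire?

April 20, 2001

Natural term of CV-979469:
  Base: filing + 20 years → 9 June 2001.
  Examination Delay Credit: +109 days → 26 September 2001.
Expiry of referenced patent CV-307385:
  Base: filing + 20 years → 3 August 2000.
  Clinical Review Extension: +260 days → 20 April 2001.
Terminal disclaimer: CV-979469 expires on the earlier of 26 September 2001 and 20 April 2001.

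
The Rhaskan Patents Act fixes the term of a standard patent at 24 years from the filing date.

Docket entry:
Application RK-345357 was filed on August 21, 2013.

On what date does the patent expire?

August 21, 2037

Filing date + 24 years → 21 August 2037.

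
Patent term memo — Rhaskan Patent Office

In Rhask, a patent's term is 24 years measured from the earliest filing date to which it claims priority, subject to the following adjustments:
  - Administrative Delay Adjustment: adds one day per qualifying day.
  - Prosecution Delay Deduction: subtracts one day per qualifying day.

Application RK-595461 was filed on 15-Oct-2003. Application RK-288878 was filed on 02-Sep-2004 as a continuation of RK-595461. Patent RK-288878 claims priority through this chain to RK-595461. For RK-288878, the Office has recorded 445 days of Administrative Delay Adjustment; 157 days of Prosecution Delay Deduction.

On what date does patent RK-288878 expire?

July 29, 2028

Earliest priority filing: 15 October 2003.
Base term: 15 October 2003 + 24 years → 15 October 2027.
Administrative Delay Adjustment: +445 days → 2 January 2029.
Prosecution Delay Deduction: −157 days → 29 July 2028.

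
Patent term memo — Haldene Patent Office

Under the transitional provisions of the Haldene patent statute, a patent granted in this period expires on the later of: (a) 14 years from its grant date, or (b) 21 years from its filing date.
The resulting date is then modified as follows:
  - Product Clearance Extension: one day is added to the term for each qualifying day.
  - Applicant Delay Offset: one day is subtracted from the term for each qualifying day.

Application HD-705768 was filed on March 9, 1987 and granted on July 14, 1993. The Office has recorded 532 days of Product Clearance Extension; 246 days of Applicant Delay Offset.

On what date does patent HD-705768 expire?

(a) grant + 14 years → 14 July 2007.
(b) filing + 21 years → 9 March 2008.
Later of the two: 9 March 2008.
Product Clearance Extension: +532 days → 23 August 2009.
Applicant Delay Offset: −246 days → 20 December 2008.

December 20, 2008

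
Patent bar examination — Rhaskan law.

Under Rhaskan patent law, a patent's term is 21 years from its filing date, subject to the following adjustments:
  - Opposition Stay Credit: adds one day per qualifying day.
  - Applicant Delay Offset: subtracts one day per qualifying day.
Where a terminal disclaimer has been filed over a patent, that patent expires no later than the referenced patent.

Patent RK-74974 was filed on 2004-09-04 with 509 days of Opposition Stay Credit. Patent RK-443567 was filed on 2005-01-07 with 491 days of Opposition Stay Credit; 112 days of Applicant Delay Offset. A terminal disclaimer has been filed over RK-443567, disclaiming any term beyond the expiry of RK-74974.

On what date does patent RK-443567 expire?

2027-01-21

Natural term of RK-443567:
  Base: filing + 21 years → 7 January 2026.
  Opposition Stay Credit: +491 days → 13 May 2027.
  Applicant Delay Offset: −112 days → 21 January 2027.
Expiry of referenced patent RK-74974:
  Base: filing + 21 years → 4 September 2025.
  Opposition Stay Credit: +509 days → 26 January 2027.
Terminal disclaimer: RK-443567 expires on the earlier of 21 January 2027 and 26 January 2027.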